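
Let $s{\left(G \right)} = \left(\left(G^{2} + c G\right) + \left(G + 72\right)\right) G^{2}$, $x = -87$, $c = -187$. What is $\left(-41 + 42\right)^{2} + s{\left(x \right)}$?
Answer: $180316288$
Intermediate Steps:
$s{\left(G \right)} = G^{2} \left(72 + G^{2} - 186 G\right)$ ($s{\left(G \right)} = \left(\left(G^{2} - 187 G\right) + \left(G + 72\right)\right) G^{2} = \left(\left(G^{2} - 187 G\right) + \left(72 + G\right)\right) G^{2} = \left(72 + G^{2} - 186 G\right) G^{2} = G^{2} \left(72 + G^{2} - 186 G\right)$)
$\left(-41 + 42\right)^{2} + s{\left(x \right)} = \left(-41 + 42\right)^{2} + \left(-87\right)^{2} \left(72 + \left(-87\right)^{2} - -16182\right) = 1^{2} + 7569 \left(72 + 7569 + 16182\right) = 1 + 7569 \cdot 23823 = 1 + 180316287 = 180316288$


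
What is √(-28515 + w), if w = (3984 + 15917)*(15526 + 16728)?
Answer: √641858339 ≈ 25335.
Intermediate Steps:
w = 641886854 (w = 19901*32254 = 641886854)
√(-28515 + w) = √(-28515 + 641886854) = √641858339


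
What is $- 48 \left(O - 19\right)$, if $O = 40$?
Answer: $-1008$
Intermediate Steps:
$- 48 \left(O - 19\right) = - 48 \left(40 - 19\right) = \left(-48\right) 21 = -1008$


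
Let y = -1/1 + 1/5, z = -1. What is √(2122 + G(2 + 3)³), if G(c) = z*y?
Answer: √1326570/25 ≈ 46.071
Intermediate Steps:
y = -⅘ (y = -1*1 + 1*(⅕) = -1 + ⅕ = -⅘ ≈ -0.80000)
G(c) = ⅘ (G(c) = -1*(-⅘) = ⅘)
√(2122 + G(2 + 3)³) = √(2122 + (⅘)³) = √(2122 + 64/125) = √(265314/125) = √1326570/25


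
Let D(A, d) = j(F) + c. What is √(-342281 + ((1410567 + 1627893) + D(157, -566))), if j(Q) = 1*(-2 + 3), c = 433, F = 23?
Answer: √2696613 ≈ 1642.1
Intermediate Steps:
j(Q) = 1 (j(Q) = 1*1 = 1)
D(A, d) = 434 (D(A, d) = 1 + 433 = 434)
√(-342281 + ((1410567 + 1627893) + D(157, -566))) = √(-342281 + ((1410567 + 1627893) + 434)) = √(-342281 + (3038460 + 434)) = √(-342281 + 3038894) = √2696613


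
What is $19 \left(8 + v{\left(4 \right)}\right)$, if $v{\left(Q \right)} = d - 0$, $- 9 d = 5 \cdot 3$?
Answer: $\frac{361}{3} \approx 120.33$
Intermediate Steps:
$d = - \frac{5}{3}$ ($d = - \frac{5 \cdot 3}{9} = \left(- \frac{1}{9}\right) 15 = - \frac{5}{3} \approx -1.6667$)
$v{\left(Q \right)} = - \frac{5}{3}$ ($v{\left(Q \right)} = - \frac{5}{3} - 0 = - \frac{5}{3} + 0 = - \frac{5}{3}$)
$19 \left(8 + v{\left(4 \right)}\right) = 19 \left(8 - \frac{5}{3}\right) = 19 \cdot \frac{19}{3} = \frac{361}{3}$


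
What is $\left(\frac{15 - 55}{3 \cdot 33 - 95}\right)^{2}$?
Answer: $100$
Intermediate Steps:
$\left(\frac{15 - 55}{3 \cdot 33 - 95}\right)^{2} = \left(\frac{15 - 55}{99 - 95}\right)^{2} = \left(- \frac{40}{4}\right)^{2} = \left(\left(-40\right) \frac{1}{4}\right)^{2} = \left(-10\right)^{2} = 100$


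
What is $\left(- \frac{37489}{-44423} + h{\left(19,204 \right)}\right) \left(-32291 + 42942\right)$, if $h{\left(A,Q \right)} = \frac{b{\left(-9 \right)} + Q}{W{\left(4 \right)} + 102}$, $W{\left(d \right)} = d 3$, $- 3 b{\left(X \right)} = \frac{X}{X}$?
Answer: $\frac{425653272841}{15192666} \approx 28017.0$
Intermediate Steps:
$b{\left(X \right)} = - \frac{1}{3}$ ($b{\left(X \right)} = - \frac{X \frac{1}{X}}{3} = \left(- \frac{1}{3}\right) 1 = - \frac{1}{3}$)
$W{\left(d \right)} = 3 d$
$h{\left(A,Q \right)} = - \frac{1}{342} + \frac{Q}{114}$ ($h{\left(A,Q \right)} = \frac{- \frac{1}{3} + Q}{3 \cdot 4 + 102} = \frac{- \frac{1}{3} + Q}{12 + 102} = \frac{- \frac{1}{3} + Q}{114} = \left(- \frac{1}{3} + Q\right) \frac{1}{114} = - \frac{1}{342} + \frac{Q}{114}$)
$\left(- \frac{37489}{-44423} + h{\left(19,204 \right)}\right) \left(-32291 + 42942\right) = \left(- \frac{37489}{-44423} + \left(- \frac{1}{342} + \frac{1}{114} \cdot 204\right)\right) \left(-32291 + 42942\right) = \left(\left(-37489\right) \left(- \frac{1}{44423}\right) + \left(- \frac{1}{342} + \frac{34}{19}\right)\right) 10651 = \left(\frac{37489}{44423} + \frac{611}{342}\right) 10651 = \frac{39963691}{15192666} \cdot 10651 = \frac{425653272841}{15192666}$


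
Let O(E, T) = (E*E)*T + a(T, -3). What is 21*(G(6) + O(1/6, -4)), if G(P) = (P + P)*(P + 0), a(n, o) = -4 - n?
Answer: 4529/3 ≈ 1509.7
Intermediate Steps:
O(E, T) = -4 - T + T*E² (O(E, T) = (E*E)*T + (-4 - T) = E²*T + (-4 - T) = T*E² + (-4 - T) = -4 - T + T*E²)
G(P) = 2*P² (G(P) = (2*P)*P = 2*P²)
21*(G(6) + O(1/6, -4)) = 21*(2*6² + (-4 - 1*(-4) - 4*(1/6)²)) = 21*(2*36 + (-4 + 4 - 4*(⅙)²)) = 21*(72 + (-4 + 4 - 4*1/36)) = 21*(72 + (-4 + 4 - ⅑)) = 21*(72 - ⅑) = 21*(647/9) = 4529/3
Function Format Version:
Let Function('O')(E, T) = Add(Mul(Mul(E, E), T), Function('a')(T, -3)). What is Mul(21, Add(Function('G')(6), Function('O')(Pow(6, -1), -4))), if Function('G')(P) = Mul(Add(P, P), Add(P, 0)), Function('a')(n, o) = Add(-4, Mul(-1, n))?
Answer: Rational(4529, 3) ≈ 1509.7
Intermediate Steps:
Function('O')(E, T) = Add(-4, Mul(-1, T), Mul(T, Pow(E, 2))) (Function('O')(E, T) = Add(Mul(Mul(E, E), T), Add(-4, Mul(-1, T))) = Add(Mul(Pow(E, 2), T), Add(-4, Mul(-1, T))) = Add(Mul(T, Pow(E, 2)), Add(-4, Mul(-1, T))) = Add(-4, Mul(-1, T), Mul(T, Pow(E, 2))))
Function('G')(P) = Mul(2, Pow(P, 2)) (Function('G')(P) = Mul(Mul(2, P), P) = Mul(2, Pow(P, 2)))
Mul(21, Add(Function('G')(6), Function('O')(Pow(6, -1), -4))) = Mul(21, Add(Mul(2, Pow(6, 2)), Add(-4, Mul(-1, -4), Mul(-4, Pow(Pow(6, -1), 2))))) = Mul(21, Add(Mul(2, 36), Add(-4, 4, Mul(-4, Pow(Rational(1, 6), 2))))) = Mul(21, Add(72, Add(-4, 4, Mul(-4, Rational(1, 36))))) = Mul(21, Add(72, Add(-4, 4, Rational(-1, 9)))) = Mul(21, Add(72, Rational(-1, 9))) = Mul(21, Rational(647, 9)) = Rational(4529, 3)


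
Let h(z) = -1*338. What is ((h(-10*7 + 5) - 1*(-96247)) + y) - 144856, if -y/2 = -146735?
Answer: 244523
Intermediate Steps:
y = 293470 (y = -2*(-146735) = 293470)
h(z) = -338
((h(-10*7 + 5) - 1*(-96247)) + y) - 144856 = ((-338 - 1*(-96247)) + 293470) - 144856 = ((-338 + 96247) + 293470) - 144856 = (95909 + 293470) - 144856 = 389379 - 144856 = 244523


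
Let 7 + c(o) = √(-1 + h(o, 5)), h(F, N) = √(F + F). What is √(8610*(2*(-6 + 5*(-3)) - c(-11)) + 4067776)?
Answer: √(3766426 - 8610*√(-1 + I*√22)) ≈ 1937.7 - 3.782*I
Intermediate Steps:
h(F, N) = √2*√F (h(F, N) = √(2*F) = √2*√F)
c(o) = -7 + √(-1 + √2*√o)
√(8610*(2*(-6 + 5*(-3)) - c(-11)) + 4067776) = √(8610*(2*(-6 + 5*(-3)) - (-7 + √(-1 + √2*√(-11)))) + 4067776) = √(8610*(2*(-6 - 15) - (-7 + √(-1 + √2*(I*√11)))) + 4067776) = √(8610*(2*(-21) - (-7 + √(-1 + I*√22))) + 4067776) = √(8610*(-42 + (7 - √(-1 + I*√22))) + 4067776) = √(8610*(-35 - √(-1 + I*√22)) + 4067776) = √((-301350 - 8610*√(-1 + I*√22)) + 4067776) = √(3766426 - 8610*√(-1 + I*√22))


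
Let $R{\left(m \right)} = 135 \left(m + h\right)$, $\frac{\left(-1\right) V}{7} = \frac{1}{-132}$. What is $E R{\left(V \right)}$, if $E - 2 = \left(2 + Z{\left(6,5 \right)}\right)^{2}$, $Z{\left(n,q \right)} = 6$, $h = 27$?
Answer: $\frac{482085}{2} \approx 2.4104 \cdot 10^{5}$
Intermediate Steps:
$V = \frac{7}{132}$ ($V = - \frac{7}{-132} = \left(-7\right) \left(- \frac{1}{132}\right) = \frac{7}{132} \approx 0.05303$)
$R{\left(m \right)} = 3645 + 135 m$ ($R{\left(m \right)} = 135 \left(m + 27\right) = 135 \left(27 + m\right) = 3645 + 135 m$)
$E = 66$ ($E = 2 + \left(2 + 6\right)^{2} = 2 + 8^{2} = 2 + 64 = 66$)
$E R{\left(V \right)} = 66 \left(3645 + 135 \cdot \frac{7}{132}\right) = 66 \left(3645 + \frac{315}{44}\right) = 66 \cdot \frac{160695}{44} = \frac{482085}{2}$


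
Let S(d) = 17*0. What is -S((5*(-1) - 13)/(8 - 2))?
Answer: 0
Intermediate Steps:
S(d) = 0
-S((5*(-1) - 13)/(8 - 2)) = -1*0 = 0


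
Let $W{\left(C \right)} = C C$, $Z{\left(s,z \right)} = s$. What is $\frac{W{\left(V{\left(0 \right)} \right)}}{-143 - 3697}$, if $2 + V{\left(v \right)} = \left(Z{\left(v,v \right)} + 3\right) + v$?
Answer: $- \frac{1}{3840} \approx -0.00026042$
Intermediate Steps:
$V{\left(v \right)} = 1 + 2 v$ ($V{\left(v \right)} = -2 + \left(\left(v + 3\right) + v\right) = -2 + \left(\left(3 + v\right) + v\right) = -2 + \left(3 + 2 v\right) = 1 + 2 v$)
$W{\left(C \right)} = C^{2}$
$\frac{W{\left(V{\left(0 \right)} \right)}}{-143 - 3697} = \frac{\left(1 + 2 \cdot 0\right)^{2}}{-143 - 3697} = \frac{\left(1 + 0\right)^{2}}{-3840} = 1^{2} \left(- \frac{1}{3840}\right) = 1 \left(- \frac{1}{3840}\right) = - \frac{1}{3840}$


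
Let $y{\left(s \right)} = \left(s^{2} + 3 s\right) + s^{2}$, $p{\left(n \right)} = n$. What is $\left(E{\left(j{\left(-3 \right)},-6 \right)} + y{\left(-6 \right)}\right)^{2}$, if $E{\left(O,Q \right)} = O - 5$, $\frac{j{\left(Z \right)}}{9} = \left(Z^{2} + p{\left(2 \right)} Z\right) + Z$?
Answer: $2401$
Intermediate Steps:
$j{\left(Z \right)} = 9 Z^{2} + 27 Z$ ($j{\left(Z \right)} = 9 \left(\left(Z^{2} + 2 Z\right) + Z\right) = 9 \left(Z^{2} + 3 Z\right) = 9 Z^{2} + 27 Z$)
$y{\left(s \right)} = 2 s^{2} + 3 s$
$E{\left(O,Q \right)} = -5 + O$ ($E{\left(O,Q \right)} = O - 5 = -5 + O$)
$\left(E{\left(j{\left(-3 \right)},-6 \right)} + y{\left(-6 \right)}\right)^{2} = \left(\left(-5 + 9 \left(-3\right) \left(3 - 3\right)\right) - 6 \left(3 + 2 \left(-6\right)\right)\right)^{2} = \left(\left(-5 + 9 \left(-3\right) 0\right) - 6 \left(3 - 12\right)\right)^{2} = \left(\left(-5 + 0\right) - -54\right)^{2} = \left(-5 + 54\right)^{2} = 49^{2} = 2401$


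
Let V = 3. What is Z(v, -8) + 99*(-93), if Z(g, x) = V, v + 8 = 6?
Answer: -9204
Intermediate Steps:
v = -2 (v = -8 + 6 = -2)
Z(g, x) = 3
Z(v, -8) + 99*(-93) = 3 + 99*(-93) = 3 - 9207 = -9204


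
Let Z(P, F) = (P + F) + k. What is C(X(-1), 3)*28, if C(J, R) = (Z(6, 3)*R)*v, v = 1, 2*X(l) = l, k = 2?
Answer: 924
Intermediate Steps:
X(l) = l/2
Z(P, F) = 2 + F + P (Z(P, F) = (P + F) + 2 = (F + P) + 2 = 2 + F + P)
C(J, R) = 11*R (C(J, R) = ((2 + 3 + 6)*R)*1 = (11*R)*1 = 11*R)
C(X(-1), 3)*28 = (11*3)*28 = 33*28 = 924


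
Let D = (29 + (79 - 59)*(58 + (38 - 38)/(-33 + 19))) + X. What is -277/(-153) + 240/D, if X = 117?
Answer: 199241/99909 ≈ 1.9942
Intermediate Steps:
D = 1306 (D = (29 + (79 - 59)*(58 + (38 - 38)/(-33 + 19))) + 117 = (29 + 20*(58 + 0/(-14))) + 117 = (29 + 20*(58 + 0*(-1/14))) + 117 = (29 + 20*(58 + 0)) + 117 = (29 + 20*58) + 117 = (29 + 1160) + 117 = 1189 + 117 = 1306)
-277/(-153) + 240/D = -277/(-153) + 240/1306 = -277*(-1/153) + 240*(1/1306) = 277/153 + 120/653 = 199241/99909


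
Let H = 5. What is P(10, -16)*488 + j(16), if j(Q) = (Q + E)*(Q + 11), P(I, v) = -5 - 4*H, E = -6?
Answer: -11930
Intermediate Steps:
P(I, v) = -25 (P(I, v) = -5 - 4*5 = -5 - 20 = -25)
j(Q) = (-6 + Q)*(11 + Q) (j(Q) = (Q - 6)*(Q + 11) = (-6 + Q)*(11 + Q))
P(10, -16)*488 + j(16) = -25*488 + (-66 + 16² + 5*16) = -12200 + (-66 + 256 + 80) = -12200 + 270 = -11930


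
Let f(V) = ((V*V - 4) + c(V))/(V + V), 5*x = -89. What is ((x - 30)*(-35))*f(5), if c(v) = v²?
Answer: 38479/5 ≈ 7695.8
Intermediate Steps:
x = -89/5 (x = (⅕)*(-89) = -89/5 ≈ -17.800)
f(V) = (-4 + 2*V²)/(2*V) (f(V) = ((V*V - 4) + V²)/(V + V) = ((V² - 4) + V²)/((2*V)) = ((-4 + V²) + V²)*(1/(2*V)) = (-4 + 2*V²)*(1/(2*V)) = (-4 + 2*V²)/(2*V))
((x - 30)*(-35))*f(5) = ((-89/5 - 30)*(-35))*(5 - 2/5) = (-239/5*(-35))*(5 - 2*⅕) = 1673*(5 - ⅖) = 1673*(23/5) = 38479/5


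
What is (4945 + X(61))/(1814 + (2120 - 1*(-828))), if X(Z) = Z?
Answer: 2503/2381 ≈ 1.0512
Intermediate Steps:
(4945 + X(61))/(1814 + (2120 - 1*(-828))) = (4945 + 61)/(1814 + (2120 - 1*(-828))) = 5006/(1814 + (2120 + 828)) = 5006/(1814 + 2948) = 5006/4762 = 5006*(1/4762) = 2503/2381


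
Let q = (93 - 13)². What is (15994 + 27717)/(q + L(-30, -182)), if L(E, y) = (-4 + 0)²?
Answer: 43711/6416 ≈ 6.8128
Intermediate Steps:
L(E, y) = 16 (L(E, y) = (-4)² = 16)
q = 6400 (q = 80² = 6400)
(15994 + 27717)/(q + L(-30, -182)) = (15994 + 27717)/(6400 + 16) = 43711/6416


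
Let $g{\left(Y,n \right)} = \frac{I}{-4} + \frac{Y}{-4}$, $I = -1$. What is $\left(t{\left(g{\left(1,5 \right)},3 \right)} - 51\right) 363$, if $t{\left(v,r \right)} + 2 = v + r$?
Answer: $-18150$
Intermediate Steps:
$g{\left(Y,n \right)} = \frac{1}{4} - \frac{Y}{4}$ ($g{\left(Y,n \right)} = - \frac{1}{-4} + \frac{Y}{-4} = \left(-1\right) \left(- \frac{1}{4}\right) + Y \left(- \frac{1}{4}\right) = \frac{1}{4} - \frac{Y}{4}$)
$t{\left(v,r \right)} = -2 + r + v$ ($t{\left(v,r \right)} = -2 + \left(v + r\right) = -2 + \left(r + v\right) = -2 + r + v$)
$\left(t{\left(g{\left(1,5 \right)},3 \right)} - 51\right) 363 = \left(\left(-2 + 3 + \left(\frac{1}{4} - \frac{1}{4}\right)\right) - 51\right) 363 = \left(\left(-2 + 3 + 0\right) - 51\right) 363 = \left(1 - 51\right) 363 = \left(-50\right) 363 = -18150$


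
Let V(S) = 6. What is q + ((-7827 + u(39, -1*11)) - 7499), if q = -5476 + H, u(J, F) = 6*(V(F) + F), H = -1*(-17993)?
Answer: -2839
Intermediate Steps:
H = 17993
u(J, F) = 36 + 6*F (u(J, F) = 6*(6 + F) = 36 + 6*F)
q = 12517 (q = -5476 + 17993 = 12517)
q + ((-7827 + u(39, -1*11)) - 7499) = 12517 + ((-7827 + (36 + 6*(-1*11))) - 7499) = 12517 + ((-7827 + (36 + 6*(-11))) - 7499) = 12517 + ((-7827 + (36 - 66)) - 7499) = 12517 + ((-7827 - 30) - 7499) = 12517 + (-7857 - 7499) = 12517 - 15356 = -2839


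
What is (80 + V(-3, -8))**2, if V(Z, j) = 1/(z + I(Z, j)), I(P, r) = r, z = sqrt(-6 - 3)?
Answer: 34012215/5329 - 34992*I/5329 ≈ 6382.5 - 6.5663*I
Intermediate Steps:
z = 3*I (z = sqrt(-9) = 3*I ≈ 3.0*I)
V(Z, j) = 1/(j + 3*I) (V(Z, j) = 1/(3*I + j) = 1/(j + 3*I))
(80 + V(-3, -8))**2 = (80 + 1/(-8 + 3*I))**2 = (80 + (-8 - 3*I)/73)**2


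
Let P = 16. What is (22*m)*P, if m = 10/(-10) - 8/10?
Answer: -3168/5 ≈ -633.60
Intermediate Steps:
m = -9/5 (m = 10*(-⅒) - 8*⅒ = -1 - ⅘ = -9/5 ≈ -1.8000)
(22*m)*P = (22*(-9/5))*16 = -198/5*16 = -3168/5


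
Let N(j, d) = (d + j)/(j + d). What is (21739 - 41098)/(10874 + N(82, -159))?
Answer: -6453/3625 ≈ -1.7801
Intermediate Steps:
N(j, d) = 1 (N(j, d) = (d + j)/(d + j) = 1)
(21739 - 41098)/(10874 + N(82, -159)) = (21739 - 41098)/(10874 + 1) = -19359/10875 = -19359*1/10875 = -6453/3625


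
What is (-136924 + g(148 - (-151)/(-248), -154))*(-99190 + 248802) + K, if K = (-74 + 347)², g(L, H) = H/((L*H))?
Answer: -748802751044551/36553 ≈ -2.0485e+10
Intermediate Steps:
g(L, H) = 1/L (g(L, H) = H/((H*L)) = H*(1/(H*L)) = 1/L)
K = 74529 (K = 273² = 74529)
(-136924 + g(148 - (-151)/(-248), -154))*(-99190 + 248802) + K = (-136924 + 1/(148 - (-151)/(-248)))*(-99190 + 248802) + 74529 = (-136924 + 1/(148 - (-151)*(-1)/248))*149612 + 74529 = (-136924 + 1/(148 - 1*151/248))*149612 + 74529 = (-136924 + 1/(148 - 151/248))*149612 + 74529 = (-136924 + 1/(36553/248))*149612 + 74529 = (-136924 + 248/36553)*149612 + 74529 = -5004982724/36553*149612 + 74529 = -748805475303088/36553 + 74529 = -748802751044551/36553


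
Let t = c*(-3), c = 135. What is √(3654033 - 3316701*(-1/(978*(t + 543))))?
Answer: √1848880183197237/22494 ≈ 1911.6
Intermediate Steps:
t = -405 (t = 135*(-3) = -405)
√(3654033 - 3316701*(-1/(978*(t + 543)))) = √(3654033 - 3316701*(-1/(978*(-405 + 543)))) = √(3654033 - 3316701/(138*(-978))) = √(3654033 - 3316701/(-134964)) = √(3654033 - 3316701*(-1/134964)) = √(3654033 + 1105567/44988) = √(164388742171/44988) = √1848880183197237/22494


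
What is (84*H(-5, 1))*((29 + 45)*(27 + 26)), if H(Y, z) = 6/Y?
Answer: -1976688/5 ≈ -3.9534e+5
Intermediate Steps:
(84*H(-5, 1))*((29 + 45)*(27 + 26)) = (84*(6/(-5)))*((29 + 45)*(27 + 26)) = (84*(6*(-⅕)))*(74*53) = (84*(-6/5))*3922 = -504/5*3922 = -1976688/5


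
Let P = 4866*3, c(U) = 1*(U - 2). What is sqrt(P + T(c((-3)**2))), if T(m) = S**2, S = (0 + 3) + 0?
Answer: 3*sqrt(1623) ≈ 120.86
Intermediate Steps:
c(U) = -2 + U (c(U) = 1*(-2 + U) = -2 + U)
P = 14598
S = 3 (S = 3 + 0 = 3)
T(m) = 9 (T(m) = 3**2 = 9)
sqrt(P + T(c((-3)**2))) = sqrt(14598 + 9) = sqrt(14607) = 3*sqrt(1623)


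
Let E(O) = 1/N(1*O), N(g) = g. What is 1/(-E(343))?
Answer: -343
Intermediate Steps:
E(O) = 1/O (E(O) = 1/(1*O) = 1/O)
1/(-E(343)) = 1/(-1/343) = -343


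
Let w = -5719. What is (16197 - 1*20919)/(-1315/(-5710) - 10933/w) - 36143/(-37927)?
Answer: -1169157166562443/530582914441 ≈ -2203.5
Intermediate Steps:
(16197 - 1*20919)/(-1315/(-5710) - 10933/w) - 36143/(-37927) = (16197 - 1*20919)/(-1315/(-5710) - 10933/(-5719)) - 36143/(-37927) = (16197 - 20919)/(-1315*(-1/5710) - 10933*(-1/5719)) - 36143*(-1/37927) = -4722/(263/1142 + 10933/5719) + 36143/37927 = -4722/13989583/6531098 + 36143/37927 = -4722*6531098/13989583 + 36143/37927 = -30839844756/13989583 + 36143/37927 = -1169157166562443/530582914441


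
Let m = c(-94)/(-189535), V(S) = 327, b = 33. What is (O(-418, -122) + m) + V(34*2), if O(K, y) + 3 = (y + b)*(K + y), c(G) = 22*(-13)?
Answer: 9170461726/189535 ≈ 48384.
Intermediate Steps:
c(G) = -286
m = 286/189535 (m = -286/(-189535) = -286*(-1/189535) = 286/189535 ≈ 0.0015090)
O(K, y) = -3 + (33 + y)*(K + y) (O(K, y) = -3 + (y + 33)*(K + y) = -3 + (33 + y)*(K + y))
(O(-418, -122) + m) + V(34*2) = ((-3 + (-122)² + 33*(-418) + 33*(-122) - 418*(-122)) + 286/189535) + 327 = ((-3 + 14884 - 13794 - 4026 + 50996) + 286/189535) + 327 = (48057 + 286/189535) + 327 = 9108483781/189535 + 327 = 9170461726/189535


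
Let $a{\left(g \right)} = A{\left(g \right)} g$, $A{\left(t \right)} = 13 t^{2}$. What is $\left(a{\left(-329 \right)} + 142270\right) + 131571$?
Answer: $-462672916$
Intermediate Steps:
$a{\left(g \right)} = 13 g^{3}$ ($a{\left(g \right)} = 13 g^{2} g = 13 g^{3}$)
$\left(a{\left(-329 \right)} + 142270\right) + 131571 = \left(13 \left(-329\right)^{3} + 142270\right) + 131571 = \left(13 \left(-35611289\right) + 142270\right) + 131571 = \left(-462946757 + 142270\right) + 131571 = -462804487 + 131571 = -462672916$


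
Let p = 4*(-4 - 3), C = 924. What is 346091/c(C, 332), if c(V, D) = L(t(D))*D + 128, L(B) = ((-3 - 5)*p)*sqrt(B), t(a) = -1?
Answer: 346091/43207936 - 201078871*I/43207936 ≈ 0.0080099 - 4.6537*I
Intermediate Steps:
p = -28 (p = 4*(-7) = -28)
L(B) = 224*sqrt(B) (L(B) = ((-3 - 5)*(-28))*sqrt(B) = (-8*(-28))*sqrt(B) = 224*sqrt(B))
c(V, D) = 128 + 224*I*D (c(V, D) = (224*sqrt(-1))*D + 128 = (224*I)*D + 128 = 224*I*D + 128 = 128 + 224*I*D)
346091/c(C, 332) = 346091/(128 + 224*I*332) = 346091/(128 + 74368*I) = 346091*((128 - 74368*I)/5530615808) = 346091*(128 - 74368*I)/5530615808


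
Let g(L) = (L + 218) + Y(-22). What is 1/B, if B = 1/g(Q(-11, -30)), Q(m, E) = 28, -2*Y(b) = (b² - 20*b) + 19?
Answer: -451/2 ≈ -225.50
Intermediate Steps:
Y(b) = -19/2 + 10*b - b²/2 (Y(b) = -((b² - 20*b) + 19)/2 = -(19 + b² - 20*b)/2 = -19/2 + 10*b - b²/2)
g(L) = -507/2 + L (g(L) = (L + 218) + (-19/2 + 10*(-22) - ½*(-22)²) = (218 + L) + (-19/2 - 220 - ½*484) = (218 + L) + (-19/2 - 220 - 242) = (218 + L) - 943/2 = -507/2 + L)
B = -2/451 (B = 1/(-507/2 + 28) = 1/(-451/2) = -2/451 ≈ -0.0044346)
1/B = 1/(-2/451) = -451/2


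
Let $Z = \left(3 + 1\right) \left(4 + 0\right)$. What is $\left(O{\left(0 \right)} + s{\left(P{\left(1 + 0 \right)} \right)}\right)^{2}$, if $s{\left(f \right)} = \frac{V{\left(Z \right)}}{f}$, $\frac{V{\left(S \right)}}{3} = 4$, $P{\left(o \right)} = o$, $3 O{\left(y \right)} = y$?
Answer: $144$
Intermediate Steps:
$O{\left(y \right)} = \frac{y}{3}$
$Z = 16$ ($Z = 4 \cdot 4 = 16$)
$V{\left(S \right)} = 12$ ($V{\left(S \right)} = 3 \cdot 4 = 12$)
$s{\left(f \right)} = \frac{12}{f}$
$\left(O{\left(0 \right)} + s{\left(P{\left(1 + 0 \right)} \right)}\right)^{2} = \left(\frac{1}{3} \cdot 0 + \frac{12}{1 + 0}\right)^{2} = \left(0 + \frac{12}{1}\right)^{2} = \left(0 + 12 \cdot 1\right)^{2} = \left(0 + 12\right)^{2} = 12^{2} = 144$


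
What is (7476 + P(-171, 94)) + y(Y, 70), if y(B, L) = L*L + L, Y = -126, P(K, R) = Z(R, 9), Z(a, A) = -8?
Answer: 12438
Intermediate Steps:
P(K, R) = -8
y(B, L) = L + L² (y(B, L) = L² + L = L + L²)
(7476 + P(-171, 94)) + y(Y, 70) = (7476 - 8) + 70*(1 + 70) = 7468 + 70*71 = 7468 + 4970 = 12438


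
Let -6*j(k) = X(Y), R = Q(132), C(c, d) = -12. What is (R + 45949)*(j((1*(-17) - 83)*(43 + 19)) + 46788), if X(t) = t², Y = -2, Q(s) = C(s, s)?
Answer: 6447809194/3 ≈ 2.1493e+9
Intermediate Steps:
Q(s) = -12
R = -12
j(k) = -⅔ (j(k) = -⅙*(-2)² = -⅙*4 = -⅔)
(R + 45949)*(j((1*(-17) - 83)*(43 + 19)) + 46788) = (-12 + 45949)*(-⅔ + 46788) = 45937*(140362/3) = 6447809194/3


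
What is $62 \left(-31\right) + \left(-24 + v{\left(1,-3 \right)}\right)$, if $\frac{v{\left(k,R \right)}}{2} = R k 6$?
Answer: $-1982$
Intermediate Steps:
$v{\left(k,R \right)} = 12 R k$ ($v{\left(k,R \right)} = 2 R k 6 = 2 \cdot 6 R k = 12 R k$)
$62 \left(-31\right) + \left(-24 + v{\left(1,-3 \right)}\right) = 62 \left(-31\right) + \left(-24 + 12 \left(-3\right) 1\right) = -1922 - 60 = -1982$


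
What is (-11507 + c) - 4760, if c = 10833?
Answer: -5434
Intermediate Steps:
(-11507 + c) - 4760 = (-11507 + 10833) - 4760 = -674 - 4760 = -5434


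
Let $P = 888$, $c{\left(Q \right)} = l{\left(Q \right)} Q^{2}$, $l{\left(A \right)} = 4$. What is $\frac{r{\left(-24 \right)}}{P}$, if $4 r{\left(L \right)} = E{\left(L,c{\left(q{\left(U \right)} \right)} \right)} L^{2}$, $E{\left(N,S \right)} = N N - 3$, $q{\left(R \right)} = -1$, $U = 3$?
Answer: $\frac{3438}{37} \approx 92.919$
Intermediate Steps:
$c{\left(Q \right)} = 4 Q^{2}$
$E{\left(N,S \right)} = -3 + N^{2}$ ($E{\left(N,S \right)} = N^{2} - 3 = -3 + N^{2}$)
$r{\left(L \right)} = \frac{L^{2} \left(-3 + L^{2}\right)}{4}$ ($r{\left(L \right)} = \frac{\left(-3 + L^{2}\right) L^{2}}{4} = \frac{L^{2} \left(-3 + L^{2}\right)}{4}$)
$\frac{r{\left(-24 \right)}}{P} = \frac{\frac{1}{4} \left(-24\right)^{2} \left(-3 + \left(-24\right)^{2}\right)}{888} = \frac{1}{4} \cdot 576 \left(-3 + 576\right) \frac{1}{888} = \frac{1}{4} \cdot 576 \cdot 573 \cdot \frac{1}{888} = 82512 \cdot \frac{1}{888} = \frac{3438}{37}$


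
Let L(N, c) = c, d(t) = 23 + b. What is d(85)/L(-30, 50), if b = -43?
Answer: -⅖ ≈ -0.40000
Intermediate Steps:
d(t) = -20 (d(t) = 23 - 43 = -20)
d(85)/L(-30, 50) = -20/50 = -20*1/50 = -⅖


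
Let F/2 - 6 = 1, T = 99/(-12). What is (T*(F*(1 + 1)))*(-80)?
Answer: 18480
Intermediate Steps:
T = -33/4 (T = 99*(-1/12) = -33/4 ≈ -8.2500)
F = 14 (F = 12 + 2*1 = 12 + 2 = 14)
(T*(F*(1 + 1)))*(-80) = -231*(1 + 1)/2*(-80) = -231*2/2*(-80) = -33/4*28*(-80) = -231*(-80) = 18480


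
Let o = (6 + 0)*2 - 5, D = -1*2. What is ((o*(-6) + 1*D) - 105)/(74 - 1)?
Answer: -149/73 ≈ -2.0411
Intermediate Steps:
D = -2
o = 7 (o = 6*2 - 5 = 12 - 5 = 7)
((o*(-6) + 1*D) - 105)/(74 - 1) = ((7*(-6) + 1*(-2)) - 105)/(74 - 1) = ((-42 - 2) - 105)/73 = (-44 - 105)/73 = (1/73)*(-149) = -149/73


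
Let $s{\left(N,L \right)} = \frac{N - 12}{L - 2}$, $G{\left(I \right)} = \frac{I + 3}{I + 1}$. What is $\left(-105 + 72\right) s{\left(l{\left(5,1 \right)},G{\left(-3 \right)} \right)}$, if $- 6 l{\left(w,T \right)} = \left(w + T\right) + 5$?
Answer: $- \frac{913}{4} \approx -228.25$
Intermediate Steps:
$G{\left(I \right)} = \frac{3 + I}{1 + I}$
$l{\left(w,T \right)} = - \frac{5}{6} - \frac{T}{6} - \frac{w}{6}$ ($l{\left(w,T \right)} = - \frac{\left(w + T\right) + 5}{6} = - \frac{\left(T + w\right) + 5}{6} = - \frac{5 + T + w}{6} = - \frac{5}{6} - \frac{T}{6} - \frac{w}{6}$)
$s{\left(N,L \right)} = \frac{-12 + N}{-2 + L}$
$\left(-105 + 72\right) s{\left(l{\left(5,1 \right)},G{\left(-3 \right)} \right)} = \left(-105 + 72\right) \frac{-12 - \frac{11}{6}}{-2 + \frac{3 - 3}{1 - 3}} = - 33 \frac{-12 - \frac{11}{6}}{-2 + \frac{1}{-2} \cdot 0} = - 33 \frac{-12 - \frac{11}{6}}{-2 - 0} = - 33 \frac{1}{-2 + 0} \left(- \frac{83}{6}\right) = - 33 \frac{1}{-2} \left(- \frac{83}{6}\right) = - 33 \left(\left(- \frac{1}{2}\right) \left(- \frac{83}{6}\right)\right) = \left(-33\right) \frac{83}{12} = - \frac{913}{4}$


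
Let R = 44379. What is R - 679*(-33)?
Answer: 66786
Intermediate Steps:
R - 679*(-33) = 44379 - 679*(-33) = 44379 - 1*(-22407) = 44379 + 22407 = 66786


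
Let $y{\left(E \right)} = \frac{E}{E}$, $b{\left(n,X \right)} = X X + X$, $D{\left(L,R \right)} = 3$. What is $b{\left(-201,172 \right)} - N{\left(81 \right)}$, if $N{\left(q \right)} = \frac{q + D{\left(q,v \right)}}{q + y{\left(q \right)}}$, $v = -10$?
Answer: $\frac{1219954}{41} \approx 29755.0$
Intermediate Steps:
$b{\left(n,X \right)} = X + X^{2}$ ($b{\left(n,X \right)} = X^{2} + X = X + X^{2}$)
$y{\left(E \right)} = 1$
$N{\left(q \right)} = \frac{3 + q}{1 + q}$ ($N{\left(q \right)} = \frac{q + 3}{q + 1} = \frac{3 + q}{1 + q}$)
$b{\left(-201,172 \right)} - N{\left(81 \right)} = 172 \left(1 + 172\right) - \frac{3 + 81}{1 + 81} = 172 \cdot 173 - \frac{1}{82} \cdot 84 = 29756 - \frac{1}{82} \cdot 84 = 29756 - \frac{42}{41} = \frac{1219954}{41}$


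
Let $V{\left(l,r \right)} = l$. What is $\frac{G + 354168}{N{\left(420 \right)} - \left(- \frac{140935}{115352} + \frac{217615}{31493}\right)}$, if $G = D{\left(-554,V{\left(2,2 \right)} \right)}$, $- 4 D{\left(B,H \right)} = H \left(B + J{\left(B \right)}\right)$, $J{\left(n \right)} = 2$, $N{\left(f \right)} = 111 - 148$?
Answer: $- \frac{1287617264301984}{155076739357} \approx -8303.1$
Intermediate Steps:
$N{\left(f \right)} = -37$
$D{\left(B,H \right)} = - \frac{H \left(2 + B\right)}{4}$ ($D{\left(B,H \right)} = - \frac{H \left(B + 2\right)}{4} = - \frac{H \left(2 + B\right)}{4}$)
$G = 276$ ($G = \left(- \frac{1}{4}\right) 2 \left(2 - 554\right) = \left(- \frac{1}{4}\right) 2 \left(-552\right) = 276$)
$\frac{G + 354168}{N{\left(420 \right)} - \left(- \frac{140935}{115352} + \frac{217615}{31493}\right)} = \frac{276 + 354168}{-37 - \left(- \frac{140935}{115352} + \frac{217615}{31493}\right)} = \frac{354444}{-37 - \frac{20663859525}{3632780536}} = \frac{354444}{- \frac{155076739357}{3632780536}} = 354444 \left(- \frac{3632780536}{155076739357}\right) = - \frac{1287617264301984}{155076739357}$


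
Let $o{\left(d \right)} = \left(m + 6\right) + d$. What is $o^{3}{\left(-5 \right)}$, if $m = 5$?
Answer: $216$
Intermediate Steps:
$o{\left(d \right)} = 11 + d$ ($o{\left(d \right)} = \left(5 + 6\right) + d = 11 + d$)
$o^{3}{\left(-5 \right)} = \left(11 - 5\right)^{3} = 6^{3} = 216$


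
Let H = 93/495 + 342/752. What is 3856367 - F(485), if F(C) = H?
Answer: 239248968809/62040 ≈ 3.8564e+6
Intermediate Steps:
H = 39871/62040 (H = 93*(1/495) + 342*(1/752) = 31/165 + 171/376 = 39871/62040 ≈ 0.64267)
F(C) = 39871/62040
3856367 - F(485) = 3856367 - 1*39871/62040 = 3856367 - 39871/62040 = 239248968809/62040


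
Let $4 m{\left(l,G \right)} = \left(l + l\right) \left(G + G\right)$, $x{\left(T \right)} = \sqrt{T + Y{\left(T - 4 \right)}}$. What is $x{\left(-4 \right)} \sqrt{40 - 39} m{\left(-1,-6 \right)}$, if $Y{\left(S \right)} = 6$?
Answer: $6 \sqrt{2} \approx 8.4853$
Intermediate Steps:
$x{\left(T \right)} = \sqrt{6 + T}$ ($x{\left(T \right)} = \sqrt{T + 6} = \sqrt{6 + T}$)
$m{\left(l,G \right)} = G l$ ($m{\left(l,G \right)} = \frac{\left(l + l\right) \left(G + G\right)}{4} = \frac{2 l 2 G}{4} = \frac{4 G l}{4} = G l$)
$x{\left(-4 \right)} \sqrt{40 - 39} m{\left(-1,-6 \right)} = \sqrt{6 - 4} \sqrt{40 - 39} \left(\left(-6\right) \left(-1\right)\right) = \sqrt{2} \sqrt{1} \cdot 6 = \sqrt{2} \cdot 1 \cdot 6 = \sqrt{2} \cdot 6 = 6 \sqrt{2}$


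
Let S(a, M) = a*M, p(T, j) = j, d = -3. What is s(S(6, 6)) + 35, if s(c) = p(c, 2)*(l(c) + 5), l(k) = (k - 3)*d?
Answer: -153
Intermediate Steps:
l(k) = 9 - 3*k (l(k) = (k - 3)*(-3) = (-3 + k)*(-3) = 9 - 3*k)
S(a, M) = M*a
s(c) = 28 - 6*c (s(c) = 2*((9 - 3*c) + 5) = 2*(14 - 3*c) = 28 - 6*c)
s(S(6, 6)) + 35 = (28 - 36*6) + 35 = (28 - 6*36) + 35 = (28 - 216) + 35 = -188 + 35 = -153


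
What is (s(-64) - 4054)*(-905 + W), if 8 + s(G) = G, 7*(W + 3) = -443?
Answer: 28052674/7 ≈ 4.0075e+6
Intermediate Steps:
W = -464/7 (W = -3 + (⅐)*(-443) = -3 - 443/7 = -464/7 ≈ -66.286)
s(G) = -8 + G
(s(-64) - 4054)*(-905 + W) = ((-8 - 64) - 4054)*(-905 - 464/7) = (-72 - 4054)*(-6799/7) = -4126*(-6799/7) = 28052674/7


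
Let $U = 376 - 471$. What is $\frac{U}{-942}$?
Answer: $\frac{95}{942} \approx 0.10085$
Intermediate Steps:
$U = -95$ ($U = 376 - 471 = -95$)
$\frac{U}{-942} = - \frac{95}{-942} = \left(-95\right) \left(- \frac{1}{942}\right) = \frac{95}{942}$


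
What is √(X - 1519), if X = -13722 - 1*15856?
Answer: 11*I*√257 ≈ 176.34*I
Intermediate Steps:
X = -29578 (X = -13722 - 15856 = -29578)
√(X - 1519) = √(-29578 - 1519) = √(-31097) = 11*I*√257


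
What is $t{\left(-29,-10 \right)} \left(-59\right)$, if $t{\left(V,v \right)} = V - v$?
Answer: $1121$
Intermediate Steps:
$t{\left(-29,-10 \right)} \left(-59\right) = \left(-29 - -10\right) \left(-59\right) = \left(-29 + 10\right) \left(-59\right) = \left(-19\right) \left(-59\right) = 1121$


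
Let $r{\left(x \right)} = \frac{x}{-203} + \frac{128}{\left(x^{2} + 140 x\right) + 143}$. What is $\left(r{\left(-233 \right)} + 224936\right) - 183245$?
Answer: $\frac{6593072102}{158137} \approx 41692.0$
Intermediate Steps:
$r{\left(x \right)} = \frac{128}{143 + x^{2} + 140 x} - \frac{x}{203}$ ($r{\left(x \right)} = x \left(- \frac{1}{203}\right) + \frac{128}{143 + x^{2} + 140 x} = - \frac{x}{203} + \frac{128}{143 + x^{2} + 140 x} = \frac{128}{143 + x^{2} + 140 x} - \frac{x}{203}$)
$\left(r{\left(-233 \right)} + 224936\right) - 183245 = \left(\frac{25984 - \left(-233\right)^{3} - -33319 - 140 \left(-233\right)^{2}}{203 \left(143 + \left(-233\right)^{2} + 140 \left(-233\right)\right)} + 224936\right) - 183245 = \left(\frac{25984 - -12649337 + 33319 - 7600460}{203 \left(143 + 54289 - 32620\right)} + 224936\right) - 183245 = \left(\frac{25984 + 12649337 + 33319 - 7600460}{203 \cdot 21812} + 224936\right) - 183245 = \left(\frac{1}{203} \cdot \frac{1}{21812} \cdot 5108180 + 224936\right) - 183245 = \left(\frac{182435}{158137} + 224936\right) - 183245 = \frac{35570886667}{158137} - 183245 = \frac{6593072102}{158137}$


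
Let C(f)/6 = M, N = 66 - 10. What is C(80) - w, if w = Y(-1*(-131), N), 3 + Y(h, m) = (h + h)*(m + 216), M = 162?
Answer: -70289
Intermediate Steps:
N = 56
C(f) = 972 (C(f) = 6*162 = 972)
Y(h, m) = -3 + 2*h*(216 + m) (Y(h, m) = -3 + (h + h)*(m + 216) = -3 + (2*h)*(216 + m) = -3 + 2*h*(216 + m))
w = 71261 (w = -3 + 432*(-1*(-131)) + 2*(-1*(-131))*56 = -3 + 432*131 + 2*131*56 = -3 + 56592 + 14672 = 71261)
C(80) - w = 972 - 1*71261 = 972 - 71261 = -70289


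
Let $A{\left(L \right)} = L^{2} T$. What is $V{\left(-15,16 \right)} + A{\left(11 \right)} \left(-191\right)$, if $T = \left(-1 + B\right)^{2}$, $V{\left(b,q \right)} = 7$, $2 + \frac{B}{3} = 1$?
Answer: $-369769$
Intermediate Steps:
$B = -3$ ($B = -6 + 3 \cdot 1 = -6 + 3 = -3$)
$T = 16$ ($T = \left(-1 - 3\right)^{2} = \left(-4\right)^{2} = 16$)
$A{\left(L \right)} = 16 L^{2}$ ($A{\left(L \right)} = L^{2} \cdot 16 = 16 L^{2}$)
$V{\left(-15,16 \right)} + A{\left(11 \right)} \left(-191\right) = 7 + 16 \cdot 11^{2} \left(-191\right) = 7 + 16 \cdot 121 \left(-191\right) = 7 + 1936 \left(-191\right) = 7 - 369776 = -369769$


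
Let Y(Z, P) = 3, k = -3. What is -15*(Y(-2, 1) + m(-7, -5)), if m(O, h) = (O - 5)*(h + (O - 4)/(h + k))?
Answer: -1395/2 ≈ -697.50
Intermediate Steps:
m(O, h) = (-5 + O)*(h + (-4 + O)/(-3 + h)) (m(O, h) = (O - 5)*(h + (O - 4)/(h - 3)) = (-5 + O)*(h + (-4 + O)/(-3 + h)))
-15*(Y(-2, 1) + m(-7, -5)) = -15*(3 + (20 + (-7)² - 9*(-7) - 5*(-5)² + 15*(-5) - 7*(-5)² - 3*(-7)*(-5))/(-3 - 5)) = -15*(3 + (20 + 49 + 63 - 5*25 - 75 - 7*25 - 105)/(-8)) = -15*(3 - (20 + 49 + 63 - 125 - 75 - 175 - 105)/8) = -15*(3 - ⅛*(-348)) = -15*(3 + 87/2) = -15*93/2 = -1395/2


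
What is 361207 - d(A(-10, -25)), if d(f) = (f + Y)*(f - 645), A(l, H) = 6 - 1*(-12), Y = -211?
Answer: 240196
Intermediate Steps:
A(l, H) = 18 (A(l, H) = 6 + 12 = 18)
d(f) = (-645 + f)*(-211 + f) (d(f) = (f - 211)*(f - 645) = (-211 + f)*(-645 + f) = (-645 + f)*(-211 + f))
361207 - d(A(-10, -25)) = 361207 - (136095 + 18**2 - 856*18) = 361207 - (136095 + 324 - 15408) = 361207 - 1*121011 = 361207 - 121011 = 240196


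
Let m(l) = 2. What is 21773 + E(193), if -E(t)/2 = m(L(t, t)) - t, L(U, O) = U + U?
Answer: 22155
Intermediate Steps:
L(U, O) = 2*U
E(t) = -4 + 2*t (E(t) = -2*(2 - t) = -4 + 2*t)
21773 + E(193) = 21773 + (-4 + 2*193) = 21773 + (-4 + 386) = 21773 + 382 = 22155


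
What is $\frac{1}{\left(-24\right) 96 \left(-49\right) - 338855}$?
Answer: $- \frac{1}{225959} \approx -4.4256 \cdot 10^{-6}$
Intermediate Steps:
$\frac{1}{\left(-24\right) 96 \left(-49\right) - 338855} = \frac{1}{\left(-2304\right) \left(-49\right) - 338855} = \frac{1}{112896 - 338855} = \frac{1}{-225959} = - \frac{1}{225959}$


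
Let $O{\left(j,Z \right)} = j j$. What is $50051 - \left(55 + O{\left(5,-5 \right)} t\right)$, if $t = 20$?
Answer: $49496$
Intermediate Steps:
$O{\left(j,Z \right)} = j^{2}$
$50051 - \left(55 + O{\left(5,-5 \right)} t\right) = 50051 - \left(55 + 5^{2} \cdot 20\right) = 50051 - \left(55 + 25 \cdot 20\right) = 50051 - \left(55 + 500\right) = 50051 - 555 = 49496$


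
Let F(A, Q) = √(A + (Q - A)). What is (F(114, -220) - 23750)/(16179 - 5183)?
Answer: -11875/5498 + I*√55/5498 ≈ -2.1599 + 0.0013489*I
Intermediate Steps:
F(A, Q) = √Q
(F(114, -220) - 23750)/(16179 - 5183) = (√(-220) - 23750)/(16179 - 5183) = (2*I*√55 - 23750)/10996 = (-23750 + 2*I*√55)*(1/10996) = -11875/5498 + I*√55/5498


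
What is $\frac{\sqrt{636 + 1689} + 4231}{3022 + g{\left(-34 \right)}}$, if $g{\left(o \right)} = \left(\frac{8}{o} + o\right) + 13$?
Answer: $\frac{71927}{51013} + \frac{85 \sqrt{93}}{51013} \approx 1.426$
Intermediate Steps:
$g{\left(o \right)} = 13 + o + \frac{8}{o}$ ($g{\left(o \right)} = \left(o + \frac{8}{o}\right) + 13 = 13 + o + \frac{8}{o}$)
$\frac{\sqrt{636 + 1689} + 4231}{3022 + g{\left(-34 \right)}} = \frac{\sqrt{636 + 1689} + 4231}{3022 + \left(13 - 34 + \frac{8}{-34}\right)} = \frac{\sqrt{2325} + 4231}{3022 + \left(13 - 34 + 8 \left(- \frac{1}{34}\right)\right)} = \frac{5 \sqrt{93} + 4231}{3022 - \frac{361}{17}} = \frac{4231 + 5 \sqrt{93}}{3022 - \frac{361}{17}} = \frac{4231 + 5 \sqrt{93}}{\frac{51013}{17}} = \left(4231 + 5 \sqrt{93}\right) \frac{17}{51013} = \frac{71927}{51013} + \frac{85 \sqrt{93}}{51013}$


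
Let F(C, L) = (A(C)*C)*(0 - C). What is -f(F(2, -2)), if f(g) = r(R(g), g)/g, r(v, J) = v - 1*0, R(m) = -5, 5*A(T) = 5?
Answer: -5/4 ≈ -1.2500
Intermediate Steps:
A(T) = 1 (A(T) = (1/5)*5 = 1)
F(C, L) = -C**2 (F(C, L) = (1*C)*(0 - C) = C*(-C) = -C**2)
r(v, J) = v (r(v, J) = v + 0 = v)
f(g) = -5/g
-f(F(2, -2)) = -(-5)/((-1*2**2)) = -(-5)/((-1*4)) = -(-5)/(-4) = -(-5)*(-1)/4 = -1*5/4 = -5/4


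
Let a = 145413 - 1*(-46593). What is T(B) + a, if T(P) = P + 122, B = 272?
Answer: 192400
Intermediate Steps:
a = 192006 (a = 145413 + 46593 = 192006)
T(P) = 122 + P
T(B) + a = (122 + 272) + 192006 = 394 + 192006 = 192400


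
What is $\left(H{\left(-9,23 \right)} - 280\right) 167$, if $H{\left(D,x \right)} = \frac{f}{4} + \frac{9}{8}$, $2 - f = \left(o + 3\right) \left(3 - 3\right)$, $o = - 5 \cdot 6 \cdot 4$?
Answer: $- \frac{371909}{8} \approx -46489.0$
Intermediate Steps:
$o = -120$ ($o = \left(-5\right) 24 = -120$)
$f = 2$ ($f = 2 - \left(-120 + 3\right) \left(3 - 3\right) = 2 - \left(-117\right) 0 = 2 - 0 = 2 + 0 = 2$)
$H{\left(D,x \right)} = \frac{13}{8}$ ($H{\left(D,x \right)} = \frac{2}{4} + \frac{9}{8} = 2 \cdot \frac{1}{4} + 9 \cdot \frac{1}{8} = \frac{1}{2} + \frac{9}{8} = \frac{13}{8}$)
$\left(H{\left(-9,23 \right)} - 280\right) 167 = \left(\frac{13}{8} - 280\right) 167 = \left(- \frac{2227}{8}\right) 167 = - \frac{371909}{8}$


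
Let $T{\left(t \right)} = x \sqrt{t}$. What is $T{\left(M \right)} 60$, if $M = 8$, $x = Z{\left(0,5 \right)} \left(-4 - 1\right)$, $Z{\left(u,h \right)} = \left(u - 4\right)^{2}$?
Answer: $- 9600 \sqrt{2} \approx -13576.0$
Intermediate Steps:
$Z{\left(u,h \right)} = \left(-4 + u\right)^{2}$
$x = -80$ ($x = \left(-4 + 0\right)^{2} \left(-4 - 1\right) = \left(-4\right)^{2} \left(-5\right) = 16 \left(-5\right) = -80$)
$T{\left(t \right)} = - 80 \sqrt{t}$
$T{\left(M \right)} 60 = - 80 \sqrt{8} \cdot 60 = - 80 \cdot 2 \sqrt{2} \cdot 60 = - 160 \sqrt{2} \cdot 60 = - 9600 \sqrt{2}$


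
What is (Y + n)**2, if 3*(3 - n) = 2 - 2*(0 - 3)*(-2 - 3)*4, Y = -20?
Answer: 4489/9 ≈ 498.78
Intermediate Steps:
n = 127/3 (n = 3 - (2 - 2*(0 - 3)*(-2 - 3)*4)/3 = 3 - (2 - (-6)*(-5)*4)/3 = 3 - (2 - 2*15*4)/3 = 3 - (2 - 30*4)/3 = 3 - (2 - 120)/3 = 3 - 1/3*(-118) = 3 + 118/3 = 127/3 ≈ 42.333)
(Y + n)**2 = (-20 + 127/3)**2 = (67/3)**2 = 4489/9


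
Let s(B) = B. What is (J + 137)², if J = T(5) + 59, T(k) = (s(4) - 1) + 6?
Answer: 42025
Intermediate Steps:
T(k) = 9 (T(k) = (4 - 1) + 6 = 3 + 6 = 9)
J = 68 (J = 9 + 59 = 68)
(J + 137)² = (68 + 137)² = 205² = 42025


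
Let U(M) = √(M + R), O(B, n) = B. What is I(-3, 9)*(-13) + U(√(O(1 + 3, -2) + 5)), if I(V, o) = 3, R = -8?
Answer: -39 + I*√5 ≈ -39.0 + 2.2361*I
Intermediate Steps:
U(M) = √(-8 + M) (U(M) = √(M - 8) = √(-8 + M))
I(-3, 9)*(-13) + U(√(O(1 + 3, -2) + 5)) = 3*(-13) + √(-8 + √((1 + 3) + 5)) = -39 + √(-8 + √(4 + 5)) = -39 + √(-8 + √9) = -39 + √(-8 + 3) = -39 + √(-5) = -39 + I*√5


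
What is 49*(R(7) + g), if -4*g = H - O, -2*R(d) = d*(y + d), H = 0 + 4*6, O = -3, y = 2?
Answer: -7497/4 ≈ -1874.3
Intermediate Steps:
H = 24 (H = 0 + 24 = 24)
R(d) = -d*(2 + d)/2
g = -27/4 (g = -(24 - 1*(-3))/4 = -(24 + 3)/4 = -¼*27 = -27/4 ≈ -6.7500)
49*(R(7) + g) = 49*(-½*7*(2 + 7) - 27/4) = 49*(-½*7*9 - 27/4) = 49*(-63/2 - 27/4) = 49*(-153/4) = -7497/4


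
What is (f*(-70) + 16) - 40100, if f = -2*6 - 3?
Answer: -39034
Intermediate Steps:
f = -15 (f = -12 - 3 = -15)
(f*(-70) + 16) - 40100 = (-15*(-70) + 16) - 40100 = (1050 + 16) - 40100 = 1066 - 40100 = -39034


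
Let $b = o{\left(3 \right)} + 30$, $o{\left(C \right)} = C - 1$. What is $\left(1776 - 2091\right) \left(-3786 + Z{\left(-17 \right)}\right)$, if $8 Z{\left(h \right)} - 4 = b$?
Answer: $\frac{2382345}{2} \approx 1.1912 \cdot 10^{6}$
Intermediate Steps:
$o{\left(C \right)} = -1 + C$ ($o{\left(C \right)} = C - 1 = -1 + C$)
$b = 32$ ($b = \left(-1 + 3\right) + 30 = 2 + 30 = 32$)
$Z{\left(h \right)} = \frac{9}{2}$ ($Z{\left(h \right)} = \frac{1}{2} + \frac{1}{8} \cdot 32 = \frac{1}{2} + 4 = \frac{9}{2}$)
$\left(1776 - 2091\right) \left(-3786 + Z{\left(-17 \right)}\right) = \left(1776 - 2091\right) \left(-3786 + \frac{9}{2}\right) = \left(-315\right) \left(- \frac{7563}{2}\right) = \frac{2382345}{2}$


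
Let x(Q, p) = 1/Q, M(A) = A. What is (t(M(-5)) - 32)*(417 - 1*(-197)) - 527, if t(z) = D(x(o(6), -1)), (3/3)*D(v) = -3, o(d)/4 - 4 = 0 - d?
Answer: -22017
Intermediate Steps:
o(d) = 16 - 4*d (o(d) = 16 + 4*(0 - d) = 16 + 4*(-d) = 16 - 4*d)
D(v) = -3
t(z) = -3
(t(M(-5)) - 32)*(417 - 1*(-197)) - 527 = (-3 - 32)*(417 - 1*(-197)) - 527 = -35*(417 + 197) - 527 = -35*614 - 527 = -21490 - 527 = -22017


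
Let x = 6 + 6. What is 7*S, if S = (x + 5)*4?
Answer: 476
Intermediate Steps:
x = 12
S = 68 (S = (12 + 5)*4 = 17*4 = 68)
7*S = 7*68 = 476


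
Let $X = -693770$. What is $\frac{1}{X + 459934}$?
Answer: $- \frac{1}{233836} \approx -4.2765 \cdot 10^{-6}$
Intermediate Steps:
$\frac{1}{X + 459934} = \frac{1}{-693770 + 459934} = \frac{1}{-233836} = - \frac{1}{233836}$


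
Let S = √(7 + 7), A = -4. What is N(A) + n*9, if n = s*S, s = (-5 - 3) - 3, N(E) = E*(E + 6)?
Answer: -8 - 99*√14 ≈ -378.42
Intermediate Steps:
S = √14 ≈ 3.7417
N(E) = E*(6 + E)
s = -11 (s = -8 - 3 = -11)
n = -11*√14 ≈ -41.158
N(A) + n*9 = -4*(6 - 4) - 11*√14*9 = -4*2 - 99*√14 = -8 - 99*√14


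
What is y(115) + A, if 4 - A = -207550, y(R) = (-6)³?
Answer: 207338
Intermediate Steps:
y(R) = -216
A = 207554 (A = 4 - 1*(-207550) = 4 + 207550 = 207554)
y(115) + A = -216 + 207554 = 207338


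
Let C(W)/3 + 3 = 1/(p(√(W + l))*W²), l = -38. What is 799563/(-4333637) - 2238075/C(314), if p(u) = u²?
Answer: 87977976280526372619/353787234250219 ≈ 2.4867e+5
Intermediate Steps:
C(W) = -9 + 3/(W²*(-38 + W)) (C(W) = -9 + 3/(((√(W - 38))²*W²)) = -9 + 3/(((√(-38 + W))²*W²)) = -9 + 3/(((-38 + W)*W²)) = -9 + 3/((W²*(-38 + W))) = -9 + 3*(1/(W²*(-38 + W))) = -9 + 3/(W²*(-38 + W)))
799563/(-4333637) - 2238075/C(314) = 799563/(-4333637) - 2238075/(-9 + 3/(314²*(-38 + 314))) = 799563*(-1/4333637) - 2238075/(-9 + 3*(1/98596)/276) = -799563/4333637 - 2238075/(-9 + 3*(1/98596)*(1/276)) = -799563/4333637 - 2238075/(-9 + 1/9070832) = -799563/4333637 - 2238075/(-81637487/9070832) = -799563/4333637 - 2238075*(-9070832/81637487) = -799563/4333637 + 20301202328400/81637487 = 87977976280526372619/353787234250219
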